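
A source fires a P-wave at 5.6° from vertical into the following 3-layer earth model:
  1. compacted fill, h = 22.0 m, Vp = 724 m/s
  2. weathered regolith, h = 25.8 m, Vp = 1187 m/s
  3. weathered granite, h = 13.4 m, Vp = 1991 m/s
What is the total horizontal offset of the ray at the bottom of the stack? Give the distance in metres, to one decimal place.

10.1 m

p = sin θ₁/V₁ = sin 5.6°/724 = 1.3478e-04 s/m is conserved through the stack.
Layer 1: θ = 5.60°; offset = 22.0·tan 5.60° = 2.157 m.
Layer 2: sin θ = p·1187 = 0.1600 → θ = 9.21°; offset = 25.8·tan 9.21° = 4.182 m.
Layer 3: sin θ = p·1991 = 0.2684 → θ = 15.57°; offset = 13.4·tan 15.57° = 3.733 m.
Summing the layer offsets gives 10.072 m.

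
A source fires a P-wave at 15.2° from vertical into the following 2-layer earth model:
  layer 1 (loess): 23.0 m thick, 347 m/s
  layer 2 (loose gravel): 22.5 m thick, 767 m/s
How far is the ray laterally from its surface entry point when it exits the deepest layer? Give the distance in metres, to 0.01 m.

Ray parameter p = sin 15.2° / 347 m/s = 7.5559e-04 s/m.
Layer 1: θ = 15.20°; offset = 23.0·tan 15.20° = 6.2490 m.
Layer 2: sin θ = p·767 = 0.5795 → θ = 35.42°; offset = 22.5·tan 35.42° = 16.0005 m.
Total horizontal offset = 22.2495 m.

22.25 m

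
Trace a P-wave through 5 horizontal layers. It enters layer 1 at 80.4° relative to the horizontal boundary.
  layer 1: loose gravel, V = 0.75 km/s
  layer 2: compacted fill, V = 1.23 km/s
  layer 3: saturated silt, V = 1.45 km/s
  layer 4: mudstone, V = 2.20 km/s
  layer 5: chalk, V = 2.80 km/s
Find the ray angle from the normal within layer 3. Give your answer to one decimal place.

18.8°

From the normal: θ₁ = 90° − 80.4° = 9.6°.
Snell's law across each interface conserves sin θ / V, so sin θ_3 = V_3·sin θ₁/V₁.
sin θ_3 = 1.45 × sin 9.6° / 0.75 = 0.3224.
θ_3 = arcsin 0.3224 = 18.81°.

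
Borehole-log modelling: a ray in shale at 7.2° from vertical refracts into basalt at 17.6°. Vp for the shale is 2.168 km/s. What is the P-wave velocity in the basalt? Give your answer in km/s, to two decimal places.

Snell's law: sin 7.2°/V₁ = sin 17.6°/V₂.
V₂ = V₁·sin 17.6°/sin 7.2° = 2.168 × 2.4125 = 5.23 km/s.

5.23 km/s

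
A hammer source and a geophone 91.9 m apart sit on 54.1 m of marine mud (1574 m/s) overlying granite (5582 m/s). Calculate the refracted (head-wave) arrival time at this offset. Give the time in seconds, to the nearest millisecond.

θ_c = arcsin(V₁/V₂) = arcsin(1574/5582) = 16.38°, cos θ_c = 0.9594.
Intercept time tᵢ = 2h cos θ_c / V₁ = 2·54.1·0.9594/1574 = 0.06595 s.
t = x/V₂ + tᵢ = 91.9/5582 + 0.06595 = 0.08242 s.

0.082 s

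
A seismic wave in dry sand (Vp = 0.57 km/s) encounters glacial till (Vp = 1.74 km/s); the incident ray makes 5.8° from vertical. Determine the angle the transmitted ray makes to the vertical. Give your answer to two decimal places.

Snell's law: sin θ₂ = (V₂/V₁)·sin θ₁ = (1.74/0.57)·sin 5.8° = 0.3085.
θ₂ = arcsin 0.3085 = 17.97° from the normal.

17.97°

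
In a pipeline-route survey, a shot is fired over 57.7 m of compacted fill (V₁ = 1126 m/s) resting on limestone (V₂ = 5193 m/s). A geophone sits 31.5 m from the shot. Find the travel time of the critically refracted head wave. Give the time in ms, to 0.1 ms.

106.1 ms

t = x/V₂ + 2h·√(V₂²−V₁²)/(V₁V₂).
√(V₂²−V₁²) = √(5193²−1126²) = 5069.5 m/s; delay term = 2·57.7·5069.5/(1126·5193) = 0.10005 s.
t = 31.5/5193 + 0.10005 = 0.10611 s.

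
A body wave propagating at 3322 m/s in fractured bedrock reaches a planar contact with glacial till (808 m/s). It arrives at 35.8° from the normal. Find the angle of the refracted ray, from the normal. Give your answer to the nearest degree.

8°

Snell's law: sin θ₂ = (V₂/V₁)·sin θ₁ = (808/3322)·sin 35.8° = 0.1423.
θ₂ = arcsin 0.1423 = 8.18° from the normal.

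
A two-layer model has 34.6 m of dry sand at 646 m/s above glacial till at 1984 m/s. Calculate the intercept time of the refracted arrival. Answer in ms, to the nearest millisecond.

101 ms

tᵢ = 2h·√(V₂²−V₁²)/(V₁V₂).
√(V₂²−V₁²) = √(1984²−646²) = 1875.9 m/s.
tᵢ = 2·34.6·1875.9/(646·1984) = 0.10128 s.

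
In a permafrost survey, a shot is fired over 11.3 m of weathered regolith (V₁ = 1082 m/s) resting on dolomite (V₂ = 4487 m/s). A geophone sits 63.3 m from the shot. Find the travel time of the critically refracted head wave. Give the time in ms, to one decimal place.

t = x/V₂ + 2h·√(V₂²−V₁²)/(V₁V₂).
√(V₂²−V₁²) = √(4487²−1082²) = 4354.6 m/s; delay term = 2·11.3·4354.6/(1082·4487) = 0.02027 s.
t = 63.3/4487 + 0.02027 = 0.03438 s.

34.4 ms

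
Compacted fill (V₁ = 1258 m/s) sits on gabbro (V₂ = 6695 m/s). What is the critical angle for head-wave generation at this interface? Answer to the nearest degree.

Critical incidence: sin θ_c = V₁/V₂ = 1258/6695 = 0.1879.
θ_c = arcsin 0.1879 = 10.83°.

11°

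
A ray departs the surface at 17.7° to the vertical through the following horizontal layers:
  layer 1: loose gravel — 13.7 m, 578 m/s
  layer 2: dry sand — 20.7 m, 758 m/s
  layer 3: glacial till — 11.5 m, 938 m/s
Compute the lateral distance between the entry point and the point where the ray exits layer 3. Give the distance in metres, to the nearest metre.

20 m

Ray parameter p = sin 17.7° / 578 m/s = 5.2601e-04 s/m.
Layer 1: θ = 17.70°; offset = 13.7·tan 17.70° = 4.372 m.
Layer 2: sin θ = p·758 = 0.3987 → θ = 23.50°; offset = 20.7·tan 23.50° = 9.000 m.
Layer 3: sin θ = p·938 = 0.4934 → θ = 29.56°; offset = 11.5·tan 29.56° = 6.523 m.
Summing the layer offsets gives 19.895 m.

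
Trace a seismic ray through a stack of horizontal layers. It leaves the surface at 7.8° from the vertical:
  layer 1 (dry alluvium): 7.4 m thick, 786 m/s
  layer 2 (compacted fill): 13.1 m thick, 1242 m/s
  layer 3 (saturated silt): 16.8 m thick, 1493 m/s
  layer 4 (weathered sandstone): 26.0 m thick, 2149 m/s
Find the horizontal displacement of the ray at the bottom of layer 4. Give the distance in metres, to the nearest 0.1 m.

Apply Snell's law at each interface; in layer i the horizontal offset is hᵢ·tan θᵢ.
Layer 1: θ = 7.80°; offset = 7.4·tan 7.80° = 1.014 m.
Layer 2: sin θ = 1242·sin 7.8°/786 = 0.2145, θ = 12.38°; offset = 13.1·tan 12.38° = 2.876 m.
Layer 3: sin θ = 1493·sin 7.8°/786 = 0.2578, θ = 14.94°; offset = 16.8·tan 14.94° = 4.482 m.
Layer 4: sin θ = 2149·sin 7.8°/786 = 0.3711, θ = 21.78°; offset = 26.0·tan 21.78° = 10.389 m.
Σ offsets = 18.762 m.

18.8 m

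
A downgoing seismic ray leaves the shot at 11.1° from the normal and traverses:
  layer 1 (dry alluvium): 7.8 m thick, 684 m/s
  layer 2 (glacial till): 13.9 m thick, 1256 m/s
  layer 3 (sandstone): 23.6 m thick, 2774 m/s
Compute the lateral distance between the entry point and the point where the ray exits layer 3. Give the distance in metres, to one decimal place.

36.3 m

p = sin θ₁/V₁ = sin 11.1°/684 = 2.8146e-04 s/m is conserved through the stack.
Layer 1: θ = 11.10°; offset = 7.8·tan 11.10° = 1.530 m.
Layer 2: sin θ = p·1256 = 0.3535 → θ = 20.70°; offset = 13.9·tan 20.70° = 5.253 m.
Layer 3: sin θ = p·2774 = 0.7808 → θ = 51.33°; offset = 23.6·tan 51.33° = 29.492 m.
Σ offsets = 36.275 m.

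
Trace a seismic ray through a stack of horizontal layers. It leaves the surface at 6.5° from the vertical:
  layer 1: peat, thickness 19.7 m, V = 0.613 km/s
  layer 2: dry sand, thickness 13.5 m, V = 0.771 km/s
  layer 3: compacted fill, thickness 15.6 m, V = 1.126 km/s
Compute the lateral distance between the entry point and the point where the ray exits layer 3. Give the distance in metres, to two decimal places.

p = sin θ₁/V₁ = sin 6.5°/0.613 = 1.8467e-01 s/km is conserved through the stack.
Layer 1: θ = 6.50°; offset = 19.7·tan 6.50° = 2.2445 m.
Layer 2: sin θ = p·0.771 = 0.1424 → θ = 8.19°; offset = 13.5·tan 8.19° = 1.9419 m.
Layer 3: sin θ = p·1.126 = 0.2079 → θ = 12.00°; offset = 15.6·tan 12.00° = 3.3163 m.
Summing the layer offsets gives 7.5028 m.

7.50 m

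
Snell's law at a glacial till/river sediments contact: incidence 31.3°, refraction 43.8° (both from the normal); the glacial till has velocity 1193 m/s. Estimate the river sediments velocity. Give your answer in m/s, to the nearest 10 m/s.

1590 m/s

sin 31.3° = 0.5195; sin 43.8° = 0.6921.
V₂ = V₁·(sin θ₂/sin θ₁) = 1193·(0.6921/0.5195) = 1589.41 m/s.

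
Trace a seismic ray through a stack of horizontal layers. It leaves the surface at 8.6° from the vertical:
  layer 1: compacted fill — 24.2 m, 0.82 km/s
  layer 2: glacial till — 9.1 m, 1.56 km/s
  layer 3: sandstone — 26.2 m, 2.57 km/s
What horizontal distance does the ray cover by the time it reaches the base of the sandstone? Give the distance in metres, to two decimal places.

Ray parameter p = sin 8.6° / 0.82 km/s = 1.8236e-01 s/km.
Layer 1: θ = 8.60°; offset = 24.2·tan 8.60° = 3.6599 m.
Layer 2: sin θ = p·1.56 = 0.2845 → θ = 16.53°; offset = 9.1·tan 16.53° = 2.7004 m.
Layer 3: sin θ = p·2.57 = 0.4687 → θ = 27.95°; offset = 26.2·tan 27.95° = 13.9001 m.
Σ offsets = 20.2604 m.

20.26 m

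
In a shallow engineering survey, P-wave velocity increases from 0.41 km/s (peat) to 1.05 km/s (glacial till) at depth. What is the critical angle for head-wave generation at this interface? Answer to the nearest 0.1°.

23.0°

At critical incidence the refracted ray runs along the interface (θ₂ = 90°), so sin θ_c = V₁/V₂.
θ_c = arcsin(0.41/1.05) = arcsin 0.3905 = 22.98°.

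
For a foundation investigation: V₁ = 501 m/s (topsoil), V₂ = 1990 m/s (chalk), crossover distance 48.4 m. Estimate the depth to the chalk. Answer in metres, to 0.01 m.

h = (x_cross/2)·√((V₂−V₁)/(V₂+V₁)).
(V₂−V₁)/(V₂+V₁) = (1990−501)/(1990+501) = 0.5978; √ = 0.7731.
h = (48.4/2)·0.7731 = 18.71 m.

18.71 m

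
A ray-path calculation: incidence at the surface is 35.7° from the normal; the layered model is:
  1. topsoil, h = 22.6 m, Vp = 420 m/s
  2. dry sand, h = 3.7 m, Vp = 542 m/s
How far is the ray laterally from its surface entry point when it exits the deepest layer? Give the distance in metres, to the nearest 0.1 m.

Apply Snell's law at each interface; in layer i the horizontal offset is hᵢ·tan θᵢ.
Layer 1: θ = 35.70°; offset = 22.6·tan 35.70° = 16.240 m.
Layer 2: sin θ = 542·sin 35.7°/420 = 0.7530, θ = 48.85°; offset = 3.7·tan 48.85° = 4.235 m.
Σ offsets = 20.474 m.

20.5 m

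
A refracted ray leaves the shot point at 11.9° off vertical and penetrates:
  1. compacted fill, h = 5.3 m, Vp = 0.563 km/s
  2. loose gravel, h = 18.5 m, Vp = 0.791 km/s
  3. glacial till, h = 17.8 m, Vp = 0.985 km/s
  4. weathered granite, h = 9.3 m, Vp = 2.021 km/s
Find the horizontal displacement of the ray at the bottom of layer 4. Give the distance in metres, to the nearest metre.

Apply Snell's law at each interface; in layer i the horizontal offset is hᵢ·tan θᵢ.
Layer 1: θ = 11.90°; offset = 5.3·tan 11.90° = 1.117 m.
Layer 2: sin θ = 0.791·sin 11.9°/0.563 = 0.2897, θ = 16.84°; offset = 18.5·tan 16.84° = 5.600 m.
Layer 3: sin θ = 0.985·sin 11.9°/0.563 = 0.3608, θ = 21.15°; offset = 17.8·tan 21.15° = 6.885 m.
Layer 4: sin θ = 2.021·sin 11.9°/0.563 = 0.7402, θ = 47.75°; offset = 9.3·tan 47.75° = 10.238 m.
Σ offsets = 23.840 m.

24 m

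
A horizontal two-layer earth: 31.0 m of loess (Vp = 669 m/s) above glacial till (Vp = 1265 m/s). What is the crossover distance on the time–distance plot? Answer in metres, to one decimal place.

111.7 m

x_cross = 2h·√((V₂+V₁)/(V₂−V₁)).
(V₂+V₁)/(V₂−V₁) = (1265+669)/(1265−669) = 3.2450; √ = 1.8014.
x_cross = 2·31.0·1.8014 = 111.69 m.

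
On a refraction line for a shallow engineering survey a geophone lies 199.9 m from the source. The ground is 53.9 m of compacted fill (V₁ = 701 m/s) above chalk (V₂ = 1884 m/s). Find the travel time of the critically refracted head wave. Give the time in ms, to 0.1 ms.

248.8 ms

t = x/V₂ + 2h·√(V₂²−V₁²)/(V₁V₂).
√(V₂²−V₁²) = √(1884²−701²) = 1748.7 m/s; delay term = 2·53.9·1748.7/(701·1884) = 0.14274 s.
t = 199.9/1884 + 0.14274 = 0.24884 s.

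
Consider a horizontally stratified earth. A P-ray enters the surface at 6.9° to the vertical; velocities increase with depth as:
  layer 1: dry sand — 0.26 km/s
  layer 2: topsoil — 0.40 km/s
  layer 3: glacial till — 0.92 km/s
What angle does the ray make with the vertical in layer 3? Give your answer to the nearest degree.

25°

Ray parameter p = sin 6.9° / 0.26 = 4.6206e-01 s/km.
sin θ_3 = p·V_3 = 4.6206e-01 × 0.92 = 0.4251.
θ_3 = 25.16° from the vertical.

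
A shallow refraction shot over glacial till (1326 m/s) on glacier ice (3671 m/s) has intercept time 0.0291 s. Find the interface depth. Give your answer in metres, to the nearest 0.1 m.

θ_c = arcsin(1326/3671) = 21.17°; cos θ_c = 0.9325.
tᵢ = 2h cos θ_c/V₁ ⇒ h = tᵢ·V₁/(2 cos θ_c) = 0.0291·1326/(2·0.9325) = 20.69 m.

20.7 m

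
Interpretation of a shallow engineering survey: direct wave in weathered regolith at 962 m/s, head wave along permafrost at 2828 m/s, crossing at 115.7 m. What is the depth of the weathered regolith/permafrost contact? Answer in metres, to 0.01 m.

h = (x_cross/2)·√((V₂−V₁)/(V₂+V₁)).
(V₂−V₁)/(V₂+V₁) = (2828−962)/(2828+962) = 0.4923; √ = 0.7017.
h = (115.7/2)·0.7017 = 40.59 m.

40.59 m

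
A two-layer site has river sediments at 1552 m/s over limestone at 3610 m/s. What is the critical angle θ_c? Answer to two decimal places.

Critical incidence: sin θ_c = V₁/V₂ = 1552/3610 = 0.4299.
θ_c = arcsin 0.4299 = 25.46°.

25.46°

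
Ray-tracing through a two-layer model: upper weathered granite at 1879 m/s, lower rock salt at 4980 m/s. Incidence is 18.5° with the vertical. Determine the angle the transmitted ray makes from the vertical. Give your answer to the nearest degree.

57°

Snell's law: sin θ₂ = (V₂/V₁)·sin θ₁ = (4980/1879)·sin 18.5° = 0.8410.
θ₂ = arcsin 0.8410 = 57.24° from the normal.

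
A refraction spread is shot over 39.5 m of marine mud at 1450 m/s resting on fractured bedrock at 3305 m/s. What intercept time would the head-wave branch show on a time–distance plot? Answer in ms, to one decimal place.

49.0 ms

tᵢ = 2h·√(V₂²−V₁²)/(V₁V₂).
√(V₂²−V₁²) = √(3305²−1450²) = 2969.9 m/s.
tᵢ = 2·39.5·2969.9/(1450·3305) = 0.04896 s.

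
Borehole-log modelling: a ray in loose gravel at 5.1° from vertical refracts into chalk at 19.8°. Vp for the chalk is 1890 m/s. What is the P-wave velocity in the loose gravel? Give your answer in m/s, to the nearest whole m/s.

496 m/s

sin 5.1° = 0.0889; sin 19.8° = 0.3387.
V₁ = V₂·(sin θ₁/sin θ₂) = 1890·(0.0889/0.3387) = 495.99 m/s.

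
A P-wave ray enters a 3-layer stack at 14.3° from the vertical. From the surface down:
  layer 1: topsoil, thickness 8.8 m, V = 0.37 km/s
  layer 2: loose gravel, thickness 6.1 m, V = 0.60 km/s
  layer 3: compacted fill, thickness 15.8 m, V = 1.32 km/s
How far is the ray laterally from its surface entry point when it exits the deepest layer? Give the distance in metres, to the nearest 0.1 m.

Ray parameter p = sin 14.3° / 0.37 km/s = 6.6756e-01 s/km.
Layer 1: θ = 14.30°; offset = 8.8·tan 14.30° = 2.243 m.
Layer 2: sin θ = p·0.60 = 0.4005 → θ = 23.61°; offset = 6.1·tan 23.61° = 2.667 m.
Layer 3: sin θ = p·1.32 = 0.8812 → θ = 61.79°; offset = 15.8·tan 61.79° = 29.449 m.
Total horizontal offset = 34.359 m.

34.4 m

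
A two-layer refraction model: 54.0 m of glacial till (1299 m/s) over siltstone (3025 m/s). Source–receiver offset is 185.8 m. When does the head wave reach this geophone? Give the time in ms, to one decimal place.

t = x/V₂ + 2h·√(V₂²−V₁²)/(V₁V₂).
√(V₂²−V₁²) = √(3025²−1299²) = 2731.9 m/s; delay term = 2·54.0·2731.9/(1299·3025) = 0.07508 s.
t = 185.8/3025 + 0.07508 = 0.13651 s.

136.5 ms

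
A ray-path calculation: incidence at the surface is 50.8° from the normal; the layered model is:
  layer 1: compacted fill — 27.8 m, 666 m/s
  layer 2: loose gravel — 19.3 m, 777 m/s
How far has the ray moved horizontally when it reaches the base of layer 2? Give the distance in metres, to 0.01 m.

74.92 m

Apply Snell's law at each interface; in layer i the horizontal offset is hᵢ·tan θᵢ.
Layer 1: θ = 50.80°; offset = 27.8·tan 50.80° = 34.0862 m.
Layer 2: sin θ = 777·sin 50.8°/666 = 0.9041, θ = 64.70°; offset = 19.3·tan 64.70° = 40.8343 m.
Σ offsets = 74.9204 m.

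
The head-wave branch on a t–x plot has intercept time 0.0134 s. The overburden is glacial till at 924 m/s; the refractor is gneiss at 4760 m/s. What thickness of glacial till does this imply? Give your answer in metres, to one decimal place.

6.3 m

θ_c = arcsin(924/4760) = 11.19°; cos θ_c = 0.9810.
tᵢ = 2h cos θ_c/V₁ ⇒ h = tᵢ·V₁/(2 cos θ_c) = 0.0134·924/(2·0.9810) = 6.31 m.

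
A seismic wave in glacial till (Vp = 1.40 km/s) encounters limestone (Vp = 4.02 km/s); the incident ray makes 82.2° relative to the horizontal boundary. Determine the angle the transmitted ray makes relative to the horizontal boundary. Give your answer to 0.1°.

Convert to the normal: θ₁ = 90° − 82.2° = 7.8°.
Snell's law: sin θ₂ = (V₂/V₁)·sin θ₁ = (4.02/1.40)·sin 7.8° = 0.3897.
θ₂ = arcsin 0.3897 = 22.94° from the normal.
From the interface: 90° − 22.94° = 67.06°.

67.1°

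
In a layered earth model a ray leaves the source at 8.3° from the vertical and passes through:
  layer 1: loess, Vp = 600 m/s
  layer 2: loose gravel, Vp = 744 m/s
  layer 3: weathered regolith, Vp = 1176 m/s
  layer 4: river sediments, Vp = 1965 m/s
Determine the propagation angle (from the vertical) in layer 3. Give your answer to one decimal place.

16.4°

Ray parameter p = sin 8.3° / 600 = 2.4059e-04 s/m.
sin θ_3 = p·V_3 = 2.4059e-04 × 1176 = 0.2829.
θ_3 = 16.44° from the vertical.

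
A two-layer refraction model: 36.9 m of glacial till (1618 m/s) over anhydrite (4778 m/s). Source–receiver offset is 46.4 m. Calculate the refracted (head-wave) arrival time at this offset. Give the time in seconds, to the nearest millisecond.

t = x/V₂ + 2h·√(V₂²−V₁²)/(V₁V₂).
√(V₂²−V₁²) = √(4778²−1618²) = 4495.7 m/s; delay term = 2·36.9·4495.7/(1618·4778) = 0.04292 s.
t = 46.4/4778 + 0.04292 = 0.05263 s.

0.053 s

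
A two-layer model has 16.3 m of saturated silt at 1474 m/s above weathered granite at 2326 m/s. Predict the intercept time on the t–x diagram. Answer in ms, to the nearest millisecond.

17 ms

θ_c = arcsin(V₁/V₂) = arcsin(1474/2326) = 39.32°; cos θ_c = 0.7736.
tᵢ = 2h·cos θ_c / V₁ = 2·16.3·0.7736 / 1474 = 0.01711 s.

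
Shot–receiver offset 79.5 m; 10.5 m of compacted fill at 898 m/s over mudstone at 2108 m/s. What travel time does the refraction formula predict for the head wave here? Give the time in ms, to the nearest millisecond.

t = x/V₂ + 2h·√(V₂²−V₁²)/(V₁V₂).
√(V₂²−V₁²) = √(2108²−898²) = 1907.2 m/s; delay term = 2·10.5·1907.2/(898·2108) = 0.02116 s.
t = 79.5/2108 + 0.02116 = 0.05887 s.

59 ms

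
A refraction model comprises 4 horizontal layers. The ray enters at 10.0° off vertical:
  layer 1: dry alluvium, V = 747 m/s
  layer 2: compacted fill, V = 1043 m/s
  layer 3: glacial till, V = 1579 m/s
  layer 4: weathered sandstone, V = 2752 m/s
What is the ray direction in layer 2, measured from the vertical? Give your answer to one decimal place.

Ray parameter p = sin 10.0° / 747 = 2.3246e-04 s/m.
sin θ_2 = p·V_2 = 2.3246e-04 × 1043 = 0.2425.
θ_2 = 14.03° from the vertical.

14.0°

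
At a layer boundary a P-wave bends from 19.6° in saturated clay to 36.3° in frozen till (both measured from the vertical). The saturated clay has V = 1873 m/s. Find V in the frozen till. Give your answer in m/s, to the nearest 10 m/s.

Snell's law: sin 19.6°/V₁ = sin 36.3°/V₂.
V₂ = V₁·sin 36.3°/sin 19.6° = 1873 × 1.7648 = 3305.52 m/s.

3310 m/s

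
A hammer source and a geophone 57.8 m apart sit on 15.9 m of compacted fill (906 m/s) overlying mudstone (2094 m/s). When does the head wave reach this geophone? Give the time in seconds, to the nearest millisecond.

0.059 s

θ_c = arcsin(V₁/V₂) = arcsin(906/2094) = 25.64°, cos θ_c = 0.9016.
Intercept time tᵢ = 2h cos θ_c / V₁ = 2·15.9·0.9016/906 = 0.03164 s.
t = x/V₂ + tᵢ = 57.8/2094 + 0.03164 = 0.05925 s.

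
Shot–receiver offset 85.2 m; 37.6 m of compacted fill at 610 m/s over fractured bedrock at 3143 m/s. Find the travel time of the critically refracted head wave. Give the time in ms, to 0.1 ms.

148.0 ms

t = x/V₂ + 2h·√(V₂²−V₁²)/(V₁V₂).
√(V₂²−V₁²) = √(3143²−610²) = 3083.2 m/s; delay term = 2·37.6·3083.2/(610·3143) = 0.12093 s.
t = 85.2/3143 + 0.12093 = 0.14804 s.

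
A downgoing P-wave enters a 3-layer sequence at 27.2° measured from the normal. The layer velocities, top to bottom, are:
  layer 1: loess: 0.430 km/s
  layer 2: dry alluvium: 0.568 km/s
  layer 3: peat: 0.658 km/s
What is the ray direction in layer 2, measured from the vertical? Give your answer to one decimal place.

37.1°

Snell's law across each interface conserves sin θ / V, so sin θ_2 = V_2·sin θ₁/V₁.
sin θ_2 = 0.568 × sin 27.2° / 0.430 = 0.6038.
θ_2 = arcsin 0.6038 = 37.14°.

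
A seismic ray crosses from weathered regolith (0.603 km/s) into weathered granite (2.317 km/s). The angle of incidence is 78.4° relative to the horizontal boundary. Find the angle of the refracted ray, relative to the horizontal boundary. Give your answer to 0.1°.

Convert to the normal: θ₁ = 90° − 78.4° = 11.6°.
Snell's law: sin θ₂ = (V₂/V₁)·sin θ₁ = (2.317/0.603)·sin 11.6° = 0.7726.
θ₂ = sin⁻¹(0.7726) = 50.59° (from vertical).
From the interface: 90° − 50.59° = 39.41°.

39.4°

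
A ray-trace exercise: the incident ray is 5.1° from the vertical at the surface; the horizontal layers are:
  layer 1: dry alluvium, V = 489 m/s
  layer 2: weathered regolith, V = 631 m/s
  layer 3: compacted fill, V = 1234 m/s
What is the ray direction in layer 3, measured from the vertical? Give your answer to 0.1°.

Snell's law across each interface conserves sin θ / V, so sin θ_3 = V_3·sin θ₁/V₁.
sin θ_3 = 1234 × sin 5.1° / 489 = 0.2243.
θ_3 = arcsin 0.2243 = 12.96°.

13.0°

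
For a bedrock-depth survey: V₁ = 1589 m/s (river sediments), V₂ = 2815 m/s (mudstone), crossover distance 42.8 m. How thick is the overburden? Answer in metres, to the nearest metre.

11 m

h = (x_cross/2)·√((V₂−V₁)/(V₂+V₁)).
(V₂−V₁)/(V₂+V₁) = (2815−1589)/(2815+1589) = 0.2784; √ = 0.5276.
h = (42.8/2)·0.5276 = 11.29 m.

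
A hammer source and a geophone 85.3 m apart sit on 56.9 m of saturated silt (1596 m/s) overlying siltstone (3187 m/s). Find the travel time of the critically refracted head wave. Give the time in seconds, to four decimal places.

t = x/V₂ + 2h·√(V₂²−V₁²)/(V₁V₂).
√(V₂²−V₁²) = √(3187²−1596²) = 2758.6 m/s; delay term = 2·56.9·2758.6/(1596·3187) = 0.06172 s.
t = 85.3/3187 + 0.06172 = 0.08848 s.

0.0885 s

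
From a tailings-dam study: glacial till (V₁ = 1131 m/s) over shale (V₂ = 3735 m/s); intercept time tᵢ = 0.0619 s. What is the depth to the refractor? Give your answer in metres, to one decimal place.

h = tᵢ·V₁·V₂ / (2·√(V₂²−V₁²)).
√(V₂²−V₁²) = √(3735² − 1131²) = 3559.6 m/s.
h = 0.0619 s × 1131 × 3735 / (2 × 3559.6) = 36.73 m.

36.7 m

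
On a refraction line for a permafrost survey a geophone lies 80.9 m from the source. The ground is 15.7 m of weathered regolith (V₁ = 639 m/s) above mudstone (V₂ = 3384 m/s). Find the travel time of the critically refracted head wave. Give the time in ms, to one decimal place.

72.2 ms

θ_c = arcsin(V₁/V₂) = arcsin(639/3384) = 10.88°, cos θ_c = 0.9820.
Intercept time tᵢ = 2h cos θ_c / V₁ = 2·15.7·0.9820/639 = 0.04826 s.
t = x/V₂ + tᵢ = 80.9/3384 + 0.04826 = 0.07216 s.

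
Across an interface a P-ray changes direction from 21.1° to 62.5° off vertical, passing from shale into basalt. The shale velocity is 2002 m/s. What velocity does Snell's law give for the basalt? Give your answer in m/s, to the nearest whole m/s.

4933 m/s

sin 21.1° = 0.3600; sin 62.5° = 0.8870.
V₂ = V₁·(sin θ₂/sin θ₁) = 2002·(0.8870/0.3600) = 4932.81 m/s.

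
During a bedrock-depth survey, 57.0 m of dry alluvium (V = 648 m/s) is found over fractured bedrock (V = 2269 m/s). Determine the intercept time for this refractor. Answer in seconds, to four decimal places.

θ_c = arcsin(V₁/V₂) = arcsin(648/2269) = 16.59°; cos θ_c = 0.9584.
tᵢ = 2h·cos θ_c / V₁ = 2·57.0·0.9584 / 648 = 0.16860 s.

0.1686 s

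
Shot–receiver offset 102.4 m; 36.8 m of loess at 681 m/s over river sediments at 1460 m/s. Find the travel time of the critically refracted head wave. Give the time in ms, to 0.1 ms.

t = x/V₂ + 2h·√(V₂²−V₁²)/(V₁V₂).
√(V₂²−V₁²) = √(1460²−681²) = 1291.4 m/s; delay term = 2·36.8·1291.4/(681·1460) = 0.09560 s.
t = 102.4/1460 + 0.09560 = 0.16574 s.

165.7 ms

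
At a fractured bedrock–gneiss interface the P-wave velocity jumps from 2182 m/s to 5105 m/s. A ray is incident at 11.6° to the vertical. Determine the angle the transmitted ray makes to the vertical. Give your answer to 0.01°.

28.06°

sin θ₁/V₁ = sin θ₂/V₂ ⇒ sin θ₂ = 5105·sin 11.6°/2182 = 5105·0.2011/2182 = 0.4704.
θ₂ = arcsin 0.4704 = 28.06° from the normal.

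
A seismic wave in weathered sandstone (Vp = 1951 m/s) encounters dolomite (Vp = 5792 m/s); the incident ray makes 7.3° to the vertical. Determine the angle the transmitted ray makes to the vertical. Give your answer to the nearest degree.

Snell's law: sin θ₂ = (V₂/V₁)·sin θ₁ = (5792/1951)·sin 7.3° = 0.3772.
θ₂ = sin⁻¹(0.3772) = 22.16° (from vertical).

22°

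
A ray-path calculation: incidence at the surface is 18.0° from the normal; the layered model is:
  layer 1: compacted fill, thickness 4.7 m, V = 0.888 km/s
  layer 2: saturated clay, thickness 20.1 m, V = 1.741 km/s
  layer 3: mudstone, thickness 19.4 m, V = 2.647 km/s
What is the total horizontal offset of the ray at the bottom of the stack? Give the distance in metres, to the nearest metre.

63 m

p = sin θ₁/V₁ = sin 18.0°/0.888 = 3.4799e-01 s/km is conserved through the stack.
Layer 1: θ = 18.00°; offset = 4.7·tan 18.00° = 1.527 m.
Layer 2: sin θ = p·1.741 = 0.6059 → θ = 37.29°; offset = 20.1·tan 37.29° = 15.307 m.
Layer 3: sin θ = p·2.647 = 0.9211 → θ = 67.09°; offset = 19.4·tan 67.09° = 45.910 m.
Σ offsets = 62.744 m.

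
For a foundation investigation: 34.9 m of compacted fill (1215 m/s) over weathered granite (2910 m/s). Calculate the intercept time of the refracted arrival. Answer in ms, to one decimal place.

θ_c = arcsin(V₁/V₂) = arcsin(1215/2910) = 24.68°; cos θ_c = 0.9087.
tᵢ = 2h·cos θ_c / V₁ = 2·34.9·0.9087 / 1215 = 0.05220 s.

52.2 ms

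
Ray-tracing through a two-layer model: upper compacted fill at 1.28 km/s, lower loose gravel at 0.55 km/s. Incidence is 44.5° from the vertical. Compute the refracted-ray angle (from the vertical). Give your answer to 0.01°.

17.53°

sin θ₁/V₁ = sin θ₂/V₂ ⇒ sin θ₂ = 0.55·sin 44.5°/1.28 = 0.55·0.7009/1.28 = 0.3012.
θ₂ = arcsin 0.3012 = 17.53° from the normal.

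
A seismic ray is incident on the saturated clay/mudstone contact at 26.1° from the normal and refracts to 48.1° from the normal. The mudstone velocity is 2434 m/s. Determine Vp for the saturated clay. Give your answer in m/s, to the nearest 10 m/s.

Snell's law: sin 26.1°/V₁ = sin 48.1°/V₂.
V₁ = V₂·sin 26.1°/sin 48.1° = 2434 × 0.5911 = 1438.66 m/s.

1440 m/s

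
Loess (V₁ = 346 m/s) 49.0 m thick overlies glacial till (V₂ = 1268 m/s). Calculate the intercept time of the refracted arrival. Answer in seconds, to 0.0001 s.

0.2725 s

tᵢ = 2h·√(V₂²−V₁²)/(V₁V₂).
√(V₂²−V₁²) = √(1268²−346²) = 1219.9 m/s.
tᵢ = 2·49.0·1219.9/(346·1268) = 0.27249 s.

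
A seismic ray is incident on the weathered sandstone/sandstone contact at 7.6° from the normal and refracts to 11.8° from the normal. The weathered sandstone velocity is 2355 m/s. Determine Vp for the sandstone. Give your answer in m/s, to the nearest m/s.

3641 m/s

sin 7.6° = 0.1323; sin 11.8° = 0.2045.
V₂ = V₁·(sin θ₂/sin θ₁) = 2355·(0.2045/0.1323) = 3641.32 m/s.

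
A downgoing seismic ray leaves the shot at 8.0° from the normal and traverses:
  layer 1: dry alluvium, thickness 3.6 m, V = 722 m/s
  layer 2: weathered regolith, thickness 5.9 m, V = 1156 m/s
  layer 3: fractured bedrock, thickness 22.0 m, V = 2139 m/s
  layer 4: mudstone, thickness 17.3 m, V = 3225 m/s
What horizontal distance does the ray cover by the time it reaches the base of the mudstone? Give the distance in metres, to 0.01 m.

Apply Snell's law at each interface; in layer i the horizontal offset is hᵢ·tan θᵢ.
Layer 1: θ = 8.00°; offset = 3.6·tan 8.00° = 0.5059 m.
Layer 2: sin θ = 1156·sin 8.0°/722 = 0.2228, θ = 12.88°; offset = 5.9·tan 12.88° = 1.3486 m.
Layer 3: sin θ = 2139·sin 8.0°/722 = 0.4123, θ = 24.35°; offset = 22.0·tan 24.35° = 9.9567 m.
Layer 4: sin θ = 3225·sin 8.0°/722 = 0.6217, θ = 38.44°; offset = 17.3·tan 38.44° = 13.7300 m.
Σ offsets = 25.5412 m.

25.54 m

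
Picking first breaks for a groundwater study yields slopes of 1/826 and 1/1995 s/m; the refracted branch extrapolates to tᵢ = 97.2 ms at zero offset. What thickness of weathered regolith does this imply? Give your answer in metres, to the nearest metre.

44 m

θ_c = arcsin(826/1995) = 24.46°; cos θ_c = 0.9103.
tᵢ = 2h cos θ_c/V₁ ⇒ h = tᵢ·V₁/(2 cos θ_c) = 0.0972·826/(2·0.9103) = 44.10 m.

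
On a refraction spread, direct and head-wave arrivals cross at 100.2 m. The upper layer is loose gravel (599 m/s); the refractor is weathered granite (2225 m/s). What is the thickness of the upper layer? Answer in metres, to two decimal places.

38.02 m

x_cross = 2h·√((V₂+V₁)/(V₂−V₁)) → h = x_cross / (2·√((V₂+V₁)/(V₂−V₁))).
√((V₂+V₁)/(V₂−V₁)) = √((2225+599)/(2225−599)) = 1.3179.
h = 100.2 / (2·1.3179) = 38.02 m.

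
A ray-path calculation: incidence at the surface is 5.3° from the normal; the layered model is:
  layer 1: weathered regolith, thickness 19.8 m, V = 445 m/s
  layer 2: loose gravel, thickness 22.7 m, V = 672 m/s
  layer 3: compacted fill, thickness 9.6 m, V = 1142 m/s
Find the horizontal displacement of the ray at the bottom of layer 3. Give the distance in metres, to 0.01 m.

7.38 m

Apply Snell's law at each interface; in layer i the horizontal offset is hᵢ·tan θᵢ.
Layer 1: θ = 5.30°; offset = 19.8·tan 5.30° = 1.8368 m.
Layer 2: sin θ = 672·sin 5.3°/445 = 0.1395, θ = 8.02°; offset = 22.7·tan 8.02° = 3.1977 m.
Layer 3: sin θ = 1142·sin 5.3°/445 = 0.2370, θ = 13.71°; offset = 9.6·tan 13.71° = 2.3424 m.
Σ offsets = 7.3769 m.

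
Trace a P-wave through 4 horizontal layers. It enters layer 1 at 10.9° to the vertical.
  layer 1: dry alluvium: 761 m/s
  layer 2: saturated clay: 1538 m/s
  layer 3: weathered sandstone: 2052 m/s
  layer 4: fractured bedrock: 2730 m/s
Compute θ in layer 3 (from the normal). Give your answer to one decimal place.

Snell's law across each interface conserves sin θ / V, so sin θ_3 = V_3·sin θ₁/V₁.
sin θ_3 = 2052 × sin 10.9° / 761 = 0.5099.
θ_3 = 30.66° from the vertical.

30.7°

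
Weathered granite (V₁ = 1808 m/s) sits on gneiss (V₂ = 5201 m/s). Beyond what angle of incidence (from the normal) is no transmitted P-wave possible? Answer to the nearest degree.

At critical incidence the refracted ray runs along the interface (θ₂ = 90°), so sin θ_c = V₁/V₂.
θ_c = arcsin(1808/5201) = arcsin 0.3476 = 20.34°.

20°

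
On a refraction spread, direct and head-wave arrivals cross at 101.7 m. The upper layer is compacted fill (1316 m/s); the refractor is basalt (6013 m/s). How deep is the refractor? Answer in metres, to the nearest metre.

h = (x_cross/2)·√((V₂−V₁)/(V₂+V₁)).
(V₂−V₁)/(V₂+V₁) = (6013−1316)/(6013+1316) = 0.6409; √ = 0.8005.
h = (101.7/2)·0.8005 = 40.71 m.

41 m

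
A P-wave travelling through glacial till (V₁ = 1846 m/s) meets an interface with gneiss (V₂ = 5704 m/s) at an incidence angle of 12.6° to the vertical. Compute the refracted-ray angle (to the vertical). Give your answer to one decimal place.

42.4°

Snell's law: sin θ₂ = (V₂/V₁)·sin θ₁ = (5704/1846)·sin 12.6° = 0.6740.
θ₂ = sin⁻¹(0.6740) = 42.38° (from vertical).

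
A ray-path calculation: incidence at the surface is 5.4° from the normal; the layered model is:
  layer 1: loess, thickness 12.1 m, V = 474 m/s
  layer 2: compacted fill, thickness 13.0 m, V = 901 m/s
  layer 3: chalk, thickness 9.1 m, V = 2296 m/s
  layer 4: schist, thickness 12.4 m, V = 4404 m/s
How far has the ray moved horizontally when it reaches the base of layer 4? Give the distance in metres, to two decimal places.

Ray parameter p = sin 5.4° / 474 m/s = 1.9854e-04 s/m.
Layer 1: θ = 5.40°; offset = 12.1·tan 5.40° = 1.1438 m.
Layer 2: sin θ = p·901 = 0.1789 → θ = 10.30°; offset = 13.0·tan 10.30° = 2.3636 m.
Layer 3: sin θ = p·2296 = 0.4558 → θ = 27.12°; offset = 9.1·tan 27.12° = 4.6606 m.
Layer 4: sin θ = p·4404 = 0.8744 → θ = 60.97°; offset = 12.4·tan 60.97° = 22.3434 m.
Total horizontal offset = 30.5115 m.

30.51 m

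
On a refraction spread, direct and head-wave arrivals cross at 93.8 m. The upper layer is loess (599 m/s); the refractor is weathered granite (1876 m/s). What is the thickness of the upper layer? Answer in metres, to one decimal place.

h = (x_cross/2)·√((V₂−V₁)/(V₂+V₁)).
(V₂−V₁)/(V₂+V₁) = (1876−599)/(1876+599) = 0.5160; √ = 0.7183.
h = (93.8/2)·0.7183 = 33.69 m.

33.7 m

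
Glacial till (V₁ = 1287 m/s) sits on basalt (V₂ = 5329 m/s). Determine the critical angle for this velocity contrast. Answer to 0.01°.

13.98°

At critical incidence the refracted ray runs along the interface (θ₂ = 90°), so sin θ_c = V₁/V₂.
θ_c = arcsin(1287/5329) = arcsin 0.2415 = 13.98°.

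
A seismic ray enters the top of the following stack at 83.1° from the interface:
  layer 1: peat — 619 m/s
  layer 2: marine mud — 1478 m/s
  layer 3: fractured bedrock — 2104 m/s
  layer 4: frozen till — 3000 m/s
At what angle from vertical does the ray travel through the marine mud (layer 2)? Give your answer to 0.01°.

From the normal: θ₁ = 90° − 83.1° = 6.9°.
Ray parameter p = sin 6.9° / 619 = 1.9408e-04 s/m.
sin θ_2 = p·V_2 = 1.9408e-04 × 1478 = 0.2869.
θ_2 = 16.67° from the vertical.

16.67°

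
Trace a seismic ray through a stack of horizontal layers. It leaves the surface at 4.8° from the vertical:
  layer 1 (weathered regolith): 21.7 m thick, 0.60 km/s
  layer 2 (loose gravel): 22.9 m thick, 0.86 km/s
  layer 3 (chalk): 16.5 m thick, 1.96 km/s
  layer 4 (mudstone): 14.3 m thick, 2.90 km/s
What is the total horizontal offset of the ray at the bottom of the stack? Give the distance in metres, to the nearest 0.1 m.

15.6 m

Apply Snell's law at each interface; in layer i the horizontal offset is hᵢ·tan θᵢ.
Layer 1: θ = 4.80°; offset = 21.7·tan 4.80° = 1.822 m.
Layer 2: sin θ = 0.86·sin 4.8°/0.60 = 0.1199, θ = 6.89°; offset = 22.9·tan 6.89° = 2.767 m.
Layer 3: sin θ = 1.96·sin 4.8°/0.60 = 0.2733, θ = 15.86°; offset = 16.5·tan 15.86° = 4.689 m.
Layer 4: sin θ = 2.90·sin 4.8°/0.60 = 0.4044, θ = 23.86°; offset = 14.3·tan 23.86° = 6.324 m.
Summing the layer offsets gives 15.601 m.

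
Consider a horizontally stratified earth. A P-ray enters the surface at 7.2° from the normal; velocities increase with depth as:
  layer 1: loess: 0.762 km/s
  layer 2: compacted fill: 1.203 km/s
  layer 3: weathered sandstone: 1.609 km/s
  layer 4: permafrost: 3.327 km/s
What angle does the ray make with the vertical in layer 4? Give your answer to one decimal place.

Snell's law across each interface conserves sin θ / V, so sin θ_4 = V_4·sin θ₁/V₁.
sin θ_4 = 3.327 × sin 7.2° / 0.762 = 0.5472.
θ_4 = 33.18° from the vertical.

33.2°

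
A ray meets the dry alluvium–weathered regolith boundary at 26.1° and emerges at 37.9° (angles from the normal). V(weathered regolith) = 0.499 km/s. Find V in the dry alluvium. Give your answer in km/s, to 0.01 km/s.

Snell's law: sin 26.1°/V₁ = sin 37.9°/V₂.
V₁ = V₂·sin 26.1°/sin 37.9° = 0.499 × 0.7162 = 0.36 km/s.

0.36 km/s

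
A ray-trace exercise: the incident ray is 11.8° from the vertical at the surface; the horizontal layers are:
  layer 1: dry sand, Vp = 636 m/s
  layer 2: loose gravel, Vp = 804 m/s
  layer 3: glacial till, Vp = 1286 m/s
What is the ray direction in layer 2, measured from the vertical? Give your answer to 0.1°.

15.0°

Ray parameter p = sin 11.8° / 636 = 3.2153e-04 s/m.
sin θ_2 = p·V_2 = 3.2153e-04 × 804 = 0.2585.
θ_2 = arcsin 0.2585 = 14.98°.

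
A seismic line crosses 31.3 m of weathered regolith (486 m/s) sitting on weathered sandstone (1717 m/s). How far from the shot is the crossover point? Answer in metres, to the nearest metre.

84 m

θ_c = arcsin(486/1717) = 16.44°, so cos θ_c = 0.9591 and tᵢ = 2h cos θ_c/V₁ = 0.1235 s.
At crossover x/V₁ = x/V₂ + tᵢ ⇒ x = tᵢ/(1/V₁ − 1/V₂) = 0.12354/(2.0576e-03 − 5.8241e-04) = 83.74 m.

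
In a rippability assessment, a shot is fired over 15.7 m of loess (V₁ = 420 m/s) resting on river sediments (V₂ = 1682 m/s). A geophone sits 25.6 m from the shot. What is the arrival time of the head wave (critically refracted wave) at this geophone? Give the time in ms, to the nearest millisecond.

88 ms

t = x/V₂ + 2h·√(V₂²−V₁²)/(V₁V₂).
√(V₂²−V₁²) = √(1682²−420²) = 1628.7 m/s; delay term = 2·15.7·1628.7/(420·1682) = 0.07239 s.
t = 25.6/1682 + 0.07239 = 0.08761 s.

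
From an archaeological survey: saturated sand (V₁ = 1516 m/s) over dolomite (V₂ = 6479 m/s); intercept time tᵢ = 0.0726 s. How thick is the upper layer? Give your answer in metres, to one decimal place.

h = tᵢ·V₁·V₂ / (2·√(V₂²−V₁²)).
√(V₂²−V₁²) = √(6479² − 1516²) = 6299.1 m/s.
h = 0.0726 s × 1516 × 6479 / (2 × 6299.1) = 56.60 m.

56.6 m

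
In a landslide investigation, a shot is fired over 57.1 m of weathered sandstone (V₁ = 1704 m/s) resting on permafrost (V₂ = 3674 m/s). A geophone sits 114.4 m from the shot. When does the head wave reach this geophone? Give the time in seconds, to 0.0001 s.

0.0905 s

θ_c = arcsin(V₁/V₂) = arcsin(1704/3674) = 27.63°, cos θ_c = 0.8859.
Intercept time tᵢ = 2h cos θ_c / V₁ = 2·57.1·0.8859/1704 = 0.05937 s.
t = x/V₂ + tᵢ = 114.4/3674 + 0.05937 = 0.09051 s.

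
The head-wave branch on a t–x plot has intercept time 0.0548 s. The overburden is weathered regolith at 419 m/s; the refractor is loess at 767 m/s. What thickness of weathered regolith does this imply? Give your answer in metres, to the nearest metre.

14 m

θ_c = arcsin(419/767) = 33.11°; cos θ_c = 0.8376.
tᵢ = 2h cos θ_c/V₁ ⇒ h = tᵢ·V₁/(2 cos θ_c) = 0.0548·419/(2·0.8376) = 13.71 m.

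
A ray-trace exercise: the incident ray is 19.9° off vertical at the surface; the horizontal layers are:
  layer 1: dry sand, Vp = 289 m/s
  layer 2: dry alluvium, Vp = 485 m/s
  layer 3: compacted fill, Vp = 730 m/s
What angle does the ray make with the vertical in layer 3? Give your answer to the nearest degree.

59°

Ray parameter p = sin 19.9° / 289 = 1.1778e-03 s/m.
sin θ_3 = p·V_3 = 1.1778e-03 × 730 = 0.8598.
θ_3 = 59.29° from the vertical.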